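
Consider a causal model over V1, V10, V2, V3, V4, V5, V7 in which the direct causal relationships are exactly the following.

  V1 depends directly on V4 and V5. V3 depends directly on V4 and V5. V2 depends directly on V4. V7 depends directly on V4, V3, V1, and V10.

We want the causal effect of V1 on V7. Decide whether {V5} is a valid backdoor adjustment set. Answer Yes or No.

Backdoor paths from V1 to V7 (paths whose first edge points into V1):
  P1: V1 <- V4 -> V3 -> V7
  P2: V1 <- V4 -> V7
  P3: V1 <- V5 -> V3 <- V4 -> V7
  P4: V1 <- V5 -> V3 -> V7
Condition 1 (no descendant of V1 in the set): holds — descendants of V1 are {V7}; none are in {V5}.
Condition 2 (every backdoor path blocked by {V5}):
  P1: open — no interior node is in the conditioning set.
  P2: open — no interior node is in the conditioning set.
  P3: blocked at fork node V5 ∈ conditioning set.
  P4: blocked at fork node V5 ∈ conditioning set.
{V5} does not satisfy the backdoor criterion.

No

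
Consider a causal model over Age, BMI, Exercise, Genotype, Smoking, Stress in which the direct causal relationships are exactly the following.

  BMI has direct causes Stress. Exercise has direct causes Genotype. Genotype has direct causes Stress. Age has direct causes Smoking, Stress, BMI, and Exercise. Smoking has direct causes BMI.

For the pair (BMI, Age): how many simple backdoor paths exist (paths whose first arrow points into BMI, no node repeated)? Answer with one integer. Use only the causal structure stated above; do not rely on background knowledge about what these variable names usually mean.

A backdoor path from BMI to Age is any simple undirected path whose first edge points into BMI (i.e. leaves BMI via a parent).
Parents of BMI: {Stress}.
Enumerating:
  P1: BMI <- Stress -> Genotype -> Exercise -> Age
  P2: BMI <- Stress -> Age
That exhausts the simple backdoor paths. Count: 2.

2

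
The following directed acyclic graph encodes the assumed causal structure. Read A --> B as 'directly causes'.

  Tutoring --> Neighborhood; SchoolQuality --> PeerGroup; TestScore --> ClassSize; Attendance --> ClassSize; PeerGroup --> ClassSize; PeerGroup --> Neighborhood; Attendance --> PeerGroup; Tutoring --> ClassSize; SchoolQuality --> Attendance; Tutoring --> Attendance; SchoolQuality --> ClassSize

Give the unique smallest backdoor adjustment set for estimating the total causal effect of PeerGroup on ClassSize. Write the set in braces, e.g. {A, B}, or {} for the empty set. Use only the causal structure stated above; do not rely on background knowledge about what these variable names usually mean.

Variables eligible for adjustment (non-descendants of PeerGroup, excluding PeerGroup and ClassSize): {Attendance, SchoolQuality, TestScore, Tutoring}.
Backdoor paths from PeerGroup to ClassSize:
  P1: PeerGroup <- SchoolQuality -> Attendance <- Tutoring -> ClassSize
  P2: PeerGroup <- SchoolQuality -> Attendance -> ClassSize
  P3: PeerGroup <- SchoolQuality -> ClassSize
  P4: PeerGroup <- Attendance <- Tutoring -> ClassSize
  P5: PeerGroup <- Attendance <- SchoolQuality -> ClassSize
  P6: PeerGroup <- Attendance -> ClassSize
The empty set is not sufficient: P2 (PeerGroup <- SchoolQuality -> Attendance -> ClassSize) has no collider blocking it and no conditioned non-collider, so it is open.
Try {Attendance, SchoolQuality}:
  P1: blocked at fork node SchoolQuality ∈ conditioning set.
  P2: blocked at fork node SchoolQuality ∈ conditioning set.
  P3: blocked at fork node SchoolQuality ∈ conditioning set.
  P4: blocked at chain node Attendance ∈ conditioning set.
  P5: blocked at chain node Attendance ∈ conditioning set.
  P6: blocked at fork node Attendance ∈ conditioning set.
{Attendance, SchoolQuality} contains no descendant of PeerGroup and blocks every backdoor path.
Every element of {Attendance, SchoolQuality} is needed (dropping Attendance leaves P4 open; dropping SchoolQuality leaves P1 open), so no proper subset is valid.
Among all size-2 subsets of the eligible variables, only {Attendance, SchoolQuality} blocks every backdoor path, so it is the unique smallest valid adjustment set.

{Attendance, SchoolQuality}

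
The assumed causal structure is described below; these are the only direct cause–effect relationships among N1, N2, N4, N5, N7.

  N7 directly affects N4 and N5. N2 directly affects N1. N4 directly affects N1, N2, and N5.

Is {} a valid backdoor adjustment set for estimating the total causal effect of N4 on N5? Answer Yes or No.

No

Backdoor paths from N4 to N5 (paths whose first edge points into N4):
  P1: N4 <- N7 -> N5
Condition 1 (no descendant of N4 in the set): holds — descendants of N4 are {N1, N2, N5}; none are in {}.
Condition 2 (every backdoor path blocked by {}):
  P1: open — no interior node is in the conditioning set.
{} does not satisfy the backdoor criterion.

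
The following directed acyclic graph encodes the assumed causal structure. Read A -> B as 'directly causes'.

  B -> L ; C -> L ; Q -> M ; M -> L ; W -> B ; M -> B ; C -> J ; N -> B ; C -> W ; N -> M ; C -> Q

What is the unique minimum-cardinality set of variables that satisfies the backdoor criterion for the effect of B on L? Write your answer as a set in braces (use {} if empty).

{C, M}

Variables eligible for adjustment (non-descendants of B, excluding B and L): {C, J, M, N, Q, W}.
Backdoor paths from B to L:
  P1: B <- W <- C -> Q -> M -> L
  P2: B <- W <- C -> L
  P3: B <- N -> M <- Q <- C -> L
  P4: B <- N -> M -> L
  P5: B <- M <- Q <- C -> L
  P6: B <- M -> L
The empty set is not sufficient: P1 (B <- W <- C -> Q -> M -> L) has no collider blocking it and no conditioned non-collider, so it is open.
Try {C, M}:
  P1: blocked at fork node C ∈ conditioning set.
  P2: blocked at fork node C ∈ conditioning set.
  P3: blocked at fork node C ∈ conditioning set.
  P4: blocked at chain node M ∈ conditioning set.
  P5: blocked at chain node M ∈ conditioning set.
  P6: blocked at fork node M ∈ conditioning set.
{C, M} contains no descendant of B and blocks every backdoor path.
Every element of {C, M} is needed (dropping C leaves P2 open; dropping M leaves P4 open), so no proper subset is valid.
Among all size-2 subsets of the eligible variables, only {C, M} blocks every backdoor path, so it is the unique smallest valid adjustment set.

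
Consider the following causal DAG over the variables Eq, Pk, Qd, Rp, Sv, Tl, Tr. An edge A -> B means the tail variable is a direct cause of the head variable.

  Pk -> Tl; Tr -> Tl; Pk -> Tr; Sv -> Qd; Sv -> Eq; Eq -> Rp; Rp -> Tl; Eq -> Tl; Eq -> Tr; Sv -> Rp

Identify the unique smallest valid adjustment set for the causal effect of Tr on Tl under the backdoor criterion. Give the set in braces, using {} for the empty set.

{Eq, Pk}

Variables eligible for adjustment (non-descendants of Tr, excluding Tr and Tl): {Eq, Pk, Qd, Rp, Sv}.
Backdoor paths from Tr to Tl:
  P1: Tr <- Pk -> Tl
  P2: Tr <- Eq <- Sv -> Rp -> Tl
  P3: Tr <- Eq -> Rp -> Tl
  P4: Tr <- Eq -> Tl
The empty set is not sufficient: P1 (Tr <- Pk -> Tl) has no collider blocking it and no conditioned non-collider, so it is open.
Try {Eq, Pk}:
  P1: blocked at fork node Pk ∈ conditioning set.
  P2: blocked at chain node Eq ∈ conditioning set.
  P3: blocked at fork node Eq ∈ conditioning set.
  P4: blocked at fork node Eq ∈ conditioning set.
{Eq, Pk} contains no descendant of Tr and blocks every backdoor path.
Every element of {Eq, Pk} is needed (dropping Eq leaves P2 open; dropping Pk leaves P1 open), so no proper subset is valid.
Among all size-2 subsets of the eligible variables, only {Eq, Pk} blocks every backdoor path, so it is the unique smallest valid adjustment set.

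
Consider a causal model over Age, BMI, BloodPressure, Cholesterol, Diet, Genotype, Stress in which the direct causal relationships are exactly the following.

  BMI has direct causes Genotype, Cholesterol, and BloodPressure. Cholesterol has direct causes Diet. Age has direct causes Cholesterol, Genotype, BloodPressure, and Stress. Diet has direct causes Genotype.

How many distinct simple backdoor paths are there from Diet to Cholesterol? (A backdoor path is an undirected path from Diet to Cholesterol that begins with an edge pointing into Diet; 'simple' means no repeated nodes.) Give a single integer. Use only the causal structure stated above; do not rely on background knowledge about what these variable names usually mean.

A backdoor path from Diet to Cholesterol is any simple undirected path whose first edge points into Diet (i.e. leaves Diet via a parent).
Parents of Diet: {Genotype}.
Enumerating:
  P1: Diet <- Genotype -> BMI <- Cholesterol
  P2: Diet <- Genotype -> BMI <- BloodPressure -> Age <- Cholesterol
  P3: Diet <- Genotype -> Age <- Cholesterol
  P4: Diet <- Genotype -> Age <- BloodPressure -> BMI <- Cholesterol
That exhausts the simple backdoor paths. Count: 4.

4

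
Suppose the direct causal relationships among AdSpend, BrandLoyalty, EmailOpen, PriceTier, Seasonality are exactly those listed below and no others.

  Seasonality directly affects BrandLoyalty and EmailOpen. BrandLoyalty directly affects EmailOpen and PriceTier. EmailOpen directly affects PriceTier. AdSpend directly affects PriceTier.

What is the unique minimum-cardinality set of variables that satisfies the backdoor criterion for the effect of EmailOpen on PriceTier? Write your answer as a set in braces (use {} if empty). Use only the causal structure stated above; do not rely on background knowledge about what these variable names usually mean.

Variables eligible for adjustment (non-descendants of EmailOpen, excluding EmailOpen and PriceTier): {AdSpend, BrandLoyalty, Seasonality}.
Backdoor paths from EmailOpen to PriceTier:
  P1: EmailOpen <- Seasonality -> BrandLoyalty -> PriceTier
  P2: EmailOpen <- BrandLoyalty -> PriceTier
The empty set is not sufficient: P1 (EmailOpen <- Seasonality -> BrandLoyalty -> PriceTier) has no collider blocking it and no conditioned non-collider, so it is open.
Try {BrandLoyalty}:
  P1: blocked at chain node BrandLoyalty ∈ conditioning set.
  P2: blocked at fork node BrandLoyalty ∈ conditioning set.
{BrandLoyalty} contains no descendant of EmailOpen and blocks every backdoor path.
No other singleton works — e.g. {Seasonality} leaves P2 open — so {BrandLoyalty} is the unique smallest valid adjustment set.

{BrandLoyalty}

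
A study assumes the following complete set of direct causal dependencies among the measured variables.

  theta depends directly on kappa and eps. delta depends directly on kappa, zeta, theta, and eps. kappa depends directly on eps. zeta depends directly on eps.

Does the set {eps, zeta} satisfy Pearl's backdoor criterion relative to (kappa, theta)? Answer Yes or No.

Yes

Backdoor paths from kappa to theta (paths whose first edge points into kappa):
  P1: kappa <- eps -> zeta -> delta <- theta
  P2: kappa <- eps -> theta
  P3: kappa <- eps -> delta <- theta
Condition 1 (no descendant of kappa in the set): holds — descendants of kappa are {delta, theta}; none are in {eps, zeta}.
Condition 2 (every backdoor path blocked by {eps, zeta}):
  P1: blocked at fork node eps ∈ conditioning set.
  P2: blocked at fork node eps ∈ conditioning set.
  P3: blocked at fork node eps ∈ conditioning set.
{eps, zeta} satisfies the backdoor criterion.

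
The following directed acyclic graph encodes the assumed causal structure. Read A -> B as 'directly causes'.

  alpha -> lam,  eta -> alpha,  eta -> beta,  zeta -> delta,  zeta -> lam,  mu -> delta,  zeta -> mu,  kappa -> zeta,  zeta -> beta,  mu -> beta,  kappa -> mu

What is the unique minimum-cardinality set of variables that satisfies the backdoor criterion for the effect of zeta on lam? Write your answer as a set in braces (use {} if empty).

Variables eligible for adjustment (non-descendants of zeta, excluding zeta and lam): {alpha, eta, kappa}.
Backdoor paths from zeta to lam:
  P1: zeta <- kappa -> mu -> beta <- eta -> alpha -> lam
Each backdoor path contains an unconditioned collider, so every path is already blocked with the empty conditioning set:
  P1: blocked at collider beta (neither it nor any descendant is in the conditioning set).
The empty set is therefore the unique smallest valid set.

{}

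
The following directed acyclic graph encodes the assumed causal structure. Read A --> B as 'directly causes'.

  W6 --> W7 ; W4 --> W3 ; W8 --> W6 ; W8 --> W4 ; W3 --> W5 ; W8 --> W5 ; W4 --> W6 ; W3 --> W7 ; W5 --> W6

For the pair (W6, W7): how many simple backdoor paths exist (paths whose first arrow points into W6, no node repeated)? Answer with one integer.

A backdoor path from W6 to W7 is any simple undirected path whose first edge points into W6 (i.e. leaves W6 via a parent).
Parents of W6: {W4, W5, W8}.
Enumerating:
  P1: W6 <- W8 -> W4 -> W3 -> W7
  P2: W6 <- W8 -> W5 <- W3 -> W7
  P3: W6 <- W4 <- W8 -> W5 <- W3 -> W7
  P4: W6 <- W4 -> W3 -> W7
  P5: W6 <- W5 <- W8 -> W4 -> W3 -> W7
  P6: W6 <- W5 <- W3 -> W7
That exhausts the simple backdoor paths. Count: 6.

6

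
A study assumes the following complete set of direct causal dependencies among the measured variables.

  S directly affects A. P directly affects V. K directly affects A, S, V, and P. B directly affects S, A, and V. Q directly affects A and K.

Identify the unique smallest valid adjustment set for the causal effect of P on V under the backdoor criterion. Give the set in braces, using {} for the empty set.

{K}

Variables eligible for adjustment (non-descendants of P, excluding P and V): {A, B, K, Q, S}.
Backdoor paths from P to V:
  P1: P <- K <- Q -> A <- B -> V
  P2: P <- K <- Q -> A <- S <- B -> V
  P3: P <- K -> V
  P4: P <- K -> S <- B -> V
  P5: P <- K -> S -> A <- B -> V
  P6: P <- K -> A <- B -> V
  P7: P <- K -> A <- S <- B -> V
The empty set is not sufficient: P3 (P <- K -> V) has no collider blocking it and no conditioned non-collider, so it is open.
Try {K}:
  P1: blocked at chain node K ∈ conditioning set.
  P2: blocked at chain node K ∈ conditioning set.
  P3: blocked at fork node K ∈ conditioning set.
  P4: blocked at fork node K ∈ conditioning set.
  P5: blocked at fork node K ∈ conditioning set.
  P6: blocked at fork node K ∈ conditioning set.
  P7: blocked at fork node K ∈ conditioning set.
{K} contains no descendant of P and blocks every backdoor path.
No other singleton works — e.g. {Q} leaves P3 open — so {K} is the unique smallest valid adjustment set.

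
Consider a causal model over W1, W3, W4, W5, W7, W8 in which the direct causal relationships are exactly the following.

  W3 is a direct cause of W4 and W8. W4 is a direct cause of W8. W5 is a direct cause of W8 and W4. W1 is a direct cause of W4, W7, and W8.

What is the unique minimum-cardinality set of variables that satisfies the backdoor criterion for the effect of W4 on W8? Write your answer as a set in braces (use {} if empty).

{W1, W3, W5}

Variables eligible for adjustment (non-descendants of W4, excluding W4 and W8): {W1, W3, W5, W7}.
Backdoor paths from W4 to W8:
  P1: W4 <- W1 -> W8
  P2: W4 <- W3 -> W8
  P3: W4 <- W5 -> W8
The empty set is not sufficient: P1 (W4 <- W1 -> W8) has no collider blocking it and no conditioned non-collider, so it is open.
Try {W1, W3, W5}:
  P1: blocked at fork node W1 ∈ conditioning set.
  P2: blocked at fork node W3 ∈ conditioning set.
  P3: blocked at fork node W5 ∈ conditioning set.
{W1, W3, W5} contains no descendant of W4 and blocks every backdoor path.
Every element of {W1, W3, W5} is needed (dropping W1 leaves P1 open; dropping W3 leaves P2 open; dropping W5 leaves P3 open), so no proper subset is valid.
Among all size-3 subsets of the eligible variables, only {W1, W3, W5} blocks every backdoor path, so it is the unique smallest valid adjustment set.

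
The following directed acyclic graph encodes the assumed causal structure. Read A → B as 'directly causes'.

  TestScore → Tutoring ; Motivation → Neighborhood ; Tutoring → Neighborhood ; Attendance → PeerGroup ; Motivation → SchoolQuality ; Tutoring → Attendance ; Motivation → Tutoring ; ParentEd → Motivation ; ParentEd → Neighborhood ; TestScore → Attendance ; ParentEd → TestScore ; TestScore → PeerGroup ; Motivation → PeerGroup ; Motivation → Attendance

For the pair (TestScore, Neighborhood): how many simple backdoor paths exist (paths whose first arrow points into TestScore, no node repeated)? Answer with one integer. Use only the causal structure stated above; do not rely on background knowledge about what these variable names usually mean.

5

A backdoor path from TestScore to Neighborhood is any simple undirected path whose first edge points into TestScore (i.e. leaves TestScore via a parent).
Parents of TestScore: {ParentEd}.
Enumerating:
  P1: TestScore <- ParentEd -> Motivation -> Tutoring -> Neighborhood
  P2: TestScore <- ParentEd -> Motivation -> Attendance <- Tutoring -> Neighborhood
  P3: TestScore <- ParentEd -> Motivation -> PeerGroup <- Attendance <- Tutoring -> Neighborhood
  P4: TestScore <- ParentEd -> Motivation -> Neighborhood
  P5: TestScore <- ParentEd -> Neighborhood
That exhausts the simple backdoor paths. Count: 5.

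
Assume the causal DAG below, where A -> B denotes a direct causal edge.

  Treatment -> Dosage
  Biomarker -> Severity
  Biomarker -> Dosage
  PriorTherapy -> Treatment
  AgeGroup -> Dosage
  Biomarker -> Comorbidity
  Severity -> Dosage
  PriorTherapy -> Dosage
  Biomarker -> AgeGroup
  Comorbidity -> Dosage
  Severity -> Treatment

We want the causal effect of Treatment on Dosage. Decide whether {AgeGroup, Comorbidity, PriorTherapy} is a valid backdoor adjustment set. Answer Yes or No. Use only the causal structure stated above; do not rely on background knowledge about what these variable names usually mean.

No

Backdoor paths from Treatment to Dosage (paths whose first edge points into Treatment):
  P1: Treatment <- Severity <- Biomarker -> Comorbidity -> Dosage
  P2: Treatment <- Severity <- Biomarker -> AgeGroup -> Dosage
  P3: Treatment <- Severity <- Biomarker -> Dosage
  P4: Treatment <- Severity -> Dosage
  P5: Treatment <- PriorTherapy -> Dosage
Condition 1 (no descendant of Treatment in the set): holds — descendants of Treatment are {Dosage}; none are in {AgeGroup, Comorbidity, PriorTherapy}.
Condition 2 (every backdoor path blocked by {AgeGroup, Comorbidity, PriorTherapy}):
  P1: blocked at chain node Comorbidity ∈ conditioning set.
  P2: blocked at chain node AgeGroup ∈ conditioning set.
  P3: open — no interior node is in the conditioning set.
  P4: open — no interior node is in the conditioning set.
  P5: blocked at fork node PriorTherapy ∈ conditioning set.
{AgeGroup, Comorbidity, PriorTherapy} does not satisfy the backdoor criterion.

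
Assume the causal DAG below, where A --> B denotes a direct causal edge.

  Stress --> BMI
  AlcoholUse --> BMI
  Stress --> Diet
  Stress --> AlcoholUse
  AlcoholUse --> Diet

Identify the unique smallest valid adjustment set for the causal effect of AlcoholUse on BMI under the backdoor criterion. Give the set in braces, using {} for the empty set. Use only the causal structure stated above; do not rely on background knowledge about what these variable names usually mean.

Variables eligible for adjustment (non-descendants of AlcoholUse, excluding AlcoholUse and BMI): {Stress}.
Backdoor paths from AlcoholUse to BMI:
  P1: AlcoholUse <- Stress -> BMI
The empty set is not sufficient: P1 (AlcoholUse <- Stress -> BMI) has no collider blocking it and no conditioned non-collider, so it is open.
Try {Stress}:
  P1: blocked at fork node Stress ∈ conditioning set.
{Stress} contains no descendant of AlcoholUse and blocks every backdoor path.
{Stress} is the unique smallest valid adjustment set.

{Stress}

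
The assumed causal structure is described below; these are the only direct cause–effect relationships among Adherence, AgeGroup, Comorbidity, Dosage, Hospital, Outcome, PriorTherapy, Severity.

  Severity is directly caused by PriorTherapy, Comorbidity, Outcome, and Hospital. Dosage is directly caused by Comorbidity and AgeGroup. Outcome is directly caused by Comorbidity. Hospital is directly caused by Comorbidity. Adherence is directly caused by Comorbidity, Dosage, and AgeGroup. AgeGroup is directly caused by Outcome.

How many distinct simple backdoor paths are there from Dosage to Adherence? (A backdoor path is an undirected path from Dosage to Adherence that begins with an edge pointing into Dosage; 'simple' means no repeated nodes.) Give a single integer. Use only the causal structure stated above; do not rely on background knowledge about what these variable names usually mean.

A backdoor path from Dosage to Adherence is any simple undirected path whose first edge points into Dosage (i.e. leaves Dosage via a parent).
Parents of Dosage: {AgeGroup, Comorbidity}.
Enumerating:
  P1: Dosage <- Comorbidity -> Outcome -> AgeGroup -> Adherence
  P2: Dosage <- Comorbidity -> Hospital -> Severity <- Outcome -> AgeGroup -> Adherence
  P3: Dosage <- Comorbidity -> Adherence
  P4: Dosage <- Comorbidity -> Severity <- Outcome -> AgeGroup -> Adherence
  P5: Dosage <- AgeGroup <- Outcome <- Comorbidity -> Adherence
  P6: Dosage <- AgeGroup <- Outcome -> Severity <- Comorbidity -> Adherence
  P7: Dosage <- AgeGroup <- Outcome -> Severity <- Hospital <- Comorbidity -> Adherence
  P8: Dosage <- AgeGroup -> Adherence
That exhausts the simple backdoor paths. Count: 8.

8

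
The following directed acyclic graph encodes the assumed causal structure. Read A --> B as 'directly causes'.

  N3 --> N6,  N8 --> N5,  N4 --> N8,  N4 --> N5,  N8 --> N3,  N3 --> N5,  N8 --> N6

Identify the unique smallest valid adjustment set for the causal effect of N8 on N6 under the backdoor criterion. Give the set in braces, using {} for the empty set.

{}

Variables eligible for adjustment (non-descendants of N8, excluding N8 and N6): {N4}.
Backdoor paths from N8 to N6:
  P1: N8 <- N4 -> N5 <- N3 -> N6
Each backdoor path contains an unconditioned collider, so every path is already blocked with the empty conditioning set:
  P1: blocked at collider N5 (neither it nor any descendant is in the conditioning set).
The empty set is therefore the unique smallest valid set.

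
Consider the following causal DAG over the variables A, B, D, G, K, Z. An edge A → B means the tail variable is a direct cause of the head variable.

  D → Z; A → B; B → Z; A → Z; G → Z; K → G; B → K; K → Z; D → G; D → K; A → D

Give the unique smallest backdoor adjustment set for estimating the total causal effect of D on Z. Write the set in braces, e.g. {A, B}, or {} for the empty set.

Variables eligible for adjustment (non-descendants of D, excluding D and Z): {A, B}.
Backdoor paths from D to Z:
  P1: D <- A -> B -> K -> G -> Z
  P2: D <- A -> B -> K -> Z
  P3: D <- A -> B -> Z
  P4: D <- A -> Z
The empty set is not sufficient: P1 (D <- A -> B -> K -> G -> Z) has no collider blocking it and no conditioned non-collider, so it is open.
Try {A}:
  P1: blocked at fork node A ∈ conditioning set.
  P2: blocked at fork node A ∈ conditioning set.
  P3: blocked at fork node A ∈ conditioning set.
  P4: blocked at fork node A ∈ conditioning set.
{A} contains no descendant of D and blocks every backdoor path.
No other singleton works — e.g. {B} leaves P4 open — so {A} is the unique smallest valid adjustment set.

{A}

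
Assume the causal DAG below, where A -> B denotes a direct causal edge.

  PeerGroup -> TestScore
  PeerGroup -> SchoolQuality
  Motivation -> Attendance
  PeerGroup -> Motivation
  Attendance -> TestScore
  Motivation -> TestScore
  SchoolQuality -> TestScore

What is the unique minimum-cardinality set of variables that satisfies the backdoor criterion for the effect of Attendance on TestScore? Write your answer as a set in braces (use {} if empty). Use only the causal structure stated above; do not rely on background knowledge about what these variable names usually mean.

Variables eligible for adjustment (non-descendants of Attendance, excluding Attendance and TestScore): {Motivation, PeerGroup, SchoolQuality}.
Backdoor paths from Attendance to TestScore:
  P1: Attendance <- Motivation <- PeerGroup -> SchoolQuality -> TestScore
  P2: Attendance <- Motivation <- PeerGroup -> TestScore
  P3: Attendance <- Motivation -> TestScore
The empty set is not sufficient: P1 (Attendance <- Motivation <- PeerGroup -> SchoolQuality -> TestScore) has no collider blocking it and no conditioned non-collider, so it is open.
Try {Motivation}:
  P1: blocked at chain node Motivation ∈ conditioning set.
  P2: blocked at chain node Motivation ∈ conditioning set.
  P3: blocked at fork node Motivation ∈ conditioning set.
{Motivation} contains no descendant of Attendance and blocks every backdoor path.
No other singleton works — e.g. {PeerGroup} leaves P3 open — so {Motivation} is the unique smallest valid adjustment set.

{Motivation}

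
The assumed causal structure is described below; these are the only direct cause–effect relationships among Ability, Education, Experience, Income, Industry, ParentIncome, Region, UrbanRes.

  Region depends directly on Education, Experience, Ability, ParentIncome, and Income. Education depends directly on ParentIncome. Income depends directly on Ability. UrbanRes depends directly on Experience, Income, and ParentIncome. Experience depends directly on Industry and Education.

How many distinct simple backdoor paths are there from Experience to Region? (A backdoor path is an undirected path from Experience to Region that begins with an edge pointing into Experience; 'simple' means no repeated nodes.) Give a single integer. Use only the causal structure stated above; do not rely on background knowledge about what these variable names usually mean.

4

A backdoor path from Experience to Region is any simple undirected path whose first edge points into Experience (i.e. leaves Experience via a parent).
Parents of Experience: {Education, Industry}.
Enumerating:
  P1: Experience <- Education <- ParentIncome -> Region
  P2: Experience <- Education <- ParentIncome -> UrbanRes <- Income <- Ability -> Region
  P3: Experience <- Education <- ParentIncome -> UrbanRes <- Income -> Region
  P4: Experience <- Education -> Region
That exhausts the simple backdoor paths. Count: 4.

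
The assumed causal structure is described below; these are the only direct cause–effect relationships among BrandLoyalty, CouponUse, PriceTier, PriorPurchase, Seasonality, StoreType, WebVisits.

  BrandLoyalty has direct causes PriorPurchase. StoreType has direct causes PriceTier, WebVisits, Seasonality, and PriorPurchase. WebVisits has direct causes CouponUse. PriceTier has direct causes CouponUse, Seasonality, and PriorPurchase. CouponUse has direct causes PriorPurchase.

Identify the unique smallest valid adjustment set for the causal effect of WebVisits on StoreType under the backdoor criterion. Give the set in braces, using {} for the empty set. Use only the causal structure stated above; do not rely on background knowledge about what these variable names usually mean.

Variables eligible for adjustment (non-descendants of WebVisits, excluding WebVisits and StoreType): {BrandLoyalty, CouponUse, PriceTier, PriorPurchase, Seasonality}.
Backdoor paths from WebVisits to StoreType:
  P1: WebVisits <- CouponUse <- PriorPurchase -> PriceTier <- Seasonality -> StoreType
  P2: WebVisits <- CouponUse <- PriorPurchase -> PriceTier -> StoreType
  P3: WebVisits <- CouponUse <- PriorPurchase -> StoreType
  P4: WebVisits <- CouponUse -> PriceTier <- Seasonality -> StoreType
  P5: WebVisits <- CouponUse -> PriceTier <- PriorPurchase -> StoreType
  P6: WebVisits <- CouponUse -> PriceTier -> StoreType
The empty set is not sufficient: P2 (WebVisits <- CouponUse <- PriorPurchase -> PriceTier -> StoreType) has no collider blocking it and no conditioned non-collider, so it is open.
Try {CouponUse}:
  P1: blocked at chain node CouponUse ∈ conditioning set.
  P2: blocked at chain node CouponUse ∈ conditioning set.
  P3: blocked at chain node CouponUse ∈ conditioning set.
  P4: blocked at fork node CouponUse ∈ conditioning set.
  P5: blocked at fork node CouponUse ∈ conditioning set.
  P6: blocked at fork node CouponUse ∈ conditioning set.
{CouponUse} contains no descendant of WebVisits and blocks every backdoor path.
No other singleton works — e.g. {Seasonality} leaves P2 open — so {CouponUse} is the unique smallest valid adjustment set.

{CouponUse}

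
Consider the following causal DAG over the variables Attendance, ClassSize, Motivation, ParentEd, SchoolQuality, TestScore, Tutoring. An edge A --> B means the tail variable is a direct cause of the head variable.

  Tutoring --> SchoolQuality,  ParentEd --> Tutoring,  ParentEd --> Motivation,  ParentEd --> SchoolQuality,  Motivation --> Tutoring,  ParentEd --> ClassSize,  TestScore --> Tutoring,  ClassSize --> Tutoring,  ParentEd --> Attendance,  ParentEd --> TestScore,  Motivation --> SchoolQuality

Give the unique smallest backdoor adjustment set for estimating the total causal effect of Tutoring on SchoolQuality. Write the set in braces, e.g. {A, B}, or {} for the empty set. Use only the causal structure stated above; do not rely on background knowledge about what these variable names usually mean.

Variables eligible for adjustment (non-descendants of Tutoring, excluding Tutoring and SchoolQuality): {Attendance, ClassSize, Motivation, ParentEd, TestScore}.
Backdoor paths from Tutoring to SchoolQuality:
  P1: Tutoring <- ParentEd -> Motivation -> SchoolQuality
  P2: Tutoring <- ParentEd -> SchoolQuality
  P3: Tutoring <- TestScore <- ParentEd -> Motivation -> SchoolQuality
  P4: Tutoring <- TestScore <- ParentEd -> SchoolQuality
  P5: Tutoring <- Motivation <- ParentEd -> SchoolQuality
  P6: Tutoring <- Motivation -> SchoolQuality
  P7: Tutoring <- ClassSize <- ParentEd -> Motivation -> SchoolQuality
  P8: Tutoring <- ClassSize <- ParentEd -> SchoolQuality
The empty set is not sufficient: P1 (Tutoring <- ParentEd -> Motivation -> SchoolQuality) has no collider blocking it and no conditioned non-collider, so it is open.
Try {Motivation, ParentEd}:
  P1: blocked at fork node ParentEd ∈ conditioning set.
  P2: blocked at fork node ParentEd ∈ conditioning set.
  P3: blocked at fork node ParentEd ∈ conditioning set.
  P4: blocked at fork node ParentEd ∈ conditioning set.
  P5: blocked at chain node Motivation ∈ conditioning set.
  P6: blocked at fork node Motivation ∈ conditioning set.
  P7: blocked at fork node ParentEd ∈ conditioning set.
  P8: blocked at fork node ParentEd ∈ conditioning set.
{Motivation, ParentEd} contains no descendant of Tutoring and blocks every backdoor path.
Every element of {Motivation, ParentEd} is needed (dropping Motivation leaves P6 open; dropping ParentEd leaves P2 open), so no proper subset is valid.
Among all size-2 subsets of the eligible variables, only {Motivation, ParentEd} blocks every backdoor path, so it is the unique smallest valid adjustment set.

{Motivation, ParentEd}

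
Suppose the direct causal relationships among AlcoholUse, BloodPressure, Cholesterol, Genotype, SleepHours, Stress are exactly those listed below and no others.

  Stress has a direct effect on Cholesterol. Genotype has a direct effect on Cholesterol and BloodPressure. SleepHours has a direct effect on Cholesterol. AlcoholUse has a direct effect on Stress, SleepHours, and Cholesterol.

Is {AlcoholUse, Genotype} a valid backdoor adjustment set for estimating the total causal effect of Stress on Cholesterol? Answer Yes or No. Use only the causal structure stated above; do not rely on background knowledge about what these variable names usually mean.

Backdoor paths from Stress to Cholesterol (paths whose first edge points into Stress):
  P1: Stress <- AlcoholUse -> SleepHours -> Cholesterol
  P2: Stress <- AlcoholUse -> Cholesterol
Condition 1 (no descendant of Stress in the set): holds — descendants of Stress are {Cholesterol}; none are in {AlcoholUse, Genotype}.
Condition 2 (every backdoor path blocked by {AlcoholUse, Genotype}):
  P1: blocked at fork node AlcoholUse ∈ conditioning set.
  P2: blocked at fork node AlcoholUse ∈ conditioning set.
{AlcoholUse, Genotype} satisfies the backdoor criterion.

Yes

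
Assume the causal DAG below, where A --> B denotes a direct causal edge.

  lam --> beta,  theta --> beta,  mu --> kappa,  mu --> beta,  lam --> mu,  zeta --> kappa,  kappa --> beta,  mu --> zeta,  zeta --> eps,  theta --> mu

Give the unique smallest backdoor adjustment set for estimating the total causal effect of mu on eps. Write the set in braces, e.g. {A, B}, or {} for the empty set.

{}

Variables eligible for adjustment (non-descendants of mu, excluding mu and eps): {lam, theta}.
Backdoor paths from mu to eps:
  P1: mu <- theta -> beta <- kappa <- zeta -> eps
  P2: mu <- lam -> beta <- kappa <- zeta -> eps
Each backdoor path contains an unconditioned collider, so every path is already blocked with the empty conditioning set:
  P1: blocked at collider beta (neither it nor any descendant is in the conditioning set).
  P2: blocked at collider beta (neither it nor any descendant is in the conditioning set).
The empty set is therefore the unique smallest valid set.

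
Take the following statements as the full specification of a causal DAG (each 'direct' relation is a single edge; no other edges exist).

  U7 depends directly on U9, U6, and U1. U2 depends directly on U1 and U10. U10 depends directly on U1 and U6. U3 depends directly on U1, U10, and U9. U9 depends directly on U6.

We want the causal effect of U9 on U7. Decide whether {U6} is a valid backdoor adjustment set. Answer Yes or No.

Backdoor paths from U9 to U7 (paths whose first edge points into U9):
  P1: U9 <- U6 -> U10 <- U1 -> U7
  P2: U9 <- U6 -> U10 -> U3 <- U1 -> U7
  P3: U9 <- U6 -> U10 -> U2 <- U1 -> U7
  P4: U9 <- U6 -> U7
Condition 1 (no descendant of U9 in the set): holds — descendants of U9 are {U3, U7}; none are in {U6}.
Condition 2 (every backdoor path blocked by {U6}):
  P1: blocked at fork node U6 ∈ conditioning set.
  P2: blocked at fork node U6 ∈ conditioning set.
  P3: blocked at fork node U6 ∈ conditioning set.
  P4: blocked at fork node U6 ∈ conditioning set.
{U6} satisfies the backdoor criterion.

Yes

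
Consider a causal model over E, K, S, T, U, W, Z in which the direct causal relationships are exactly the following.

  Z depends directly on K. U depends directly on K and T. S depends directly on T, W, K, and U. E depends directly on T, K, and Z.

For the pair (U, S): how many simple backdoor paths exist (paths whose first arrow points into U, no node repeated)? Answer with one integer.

6

A backdoor path from U to S is any simple undirected path whose first edge points into U (i.e. leaves U via a parent).
Parents of U: {K, T}.
Enumerating:
  P1: U <- K -> Z -> E <- T -> S
  P2: U <- K -> E <- T -> S
  P3: U <- K -> S
  P4: U <- T -> E <- K -> S
  P5: U <- T -> E <- Z <- K -> S
  P6: U <- T -> S
That exhausts the simple backdoor paths. Count: 6.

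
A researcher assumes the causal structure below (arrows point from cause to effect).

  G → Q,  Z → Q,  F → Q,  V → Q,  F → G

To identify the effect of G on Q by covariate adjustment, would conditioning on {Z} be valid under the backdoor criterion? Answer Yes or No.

No

Backdoor paths from G to Q (paths whose first edge points into G):
  P1: G <- F -> Q
Condition 1 (no descendant of G in the set): holds — descendants of G are {Q}; none are in {Z}.
Condition 2 (every backdoor path blocked by {Z}):
  P1: open — no interior node is in the conditioning set.
{Z} does not satisfy the backdoor criterion.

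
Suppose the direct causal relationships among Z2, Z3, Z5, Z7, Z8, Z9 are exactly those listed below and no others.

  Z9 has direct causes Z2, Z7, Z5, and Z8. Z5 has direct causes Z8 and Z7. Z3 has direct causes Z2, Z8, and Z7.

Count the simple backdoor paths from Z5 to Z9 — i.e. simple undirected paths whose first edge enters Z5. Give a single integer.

A backdoor path from Z5 to Z9 is any simple undirected path whose first edge points into Z5 (i.e. leaves Z5 via a parent).
Parents of Z5: {Z7, Z8}.
Enumerating:
  P1: Z5 <- Z7 -> Z9
  P2: Z5 <- Z7 -> Z3 <- Z2 -> Z9
  P3: Z5 <- Z7 -> Z3 <- Z8 -> Z9
  P4: Z5 <- Z8 -> Z9
  P5: Z5 <- Z8 -> Z3 <- Z7 -> Z9
  P6: Z5 <- Z8 -> Z3 <- Z2 -> Z9
That exhausts the simple backdoor paths. Count: 6.

6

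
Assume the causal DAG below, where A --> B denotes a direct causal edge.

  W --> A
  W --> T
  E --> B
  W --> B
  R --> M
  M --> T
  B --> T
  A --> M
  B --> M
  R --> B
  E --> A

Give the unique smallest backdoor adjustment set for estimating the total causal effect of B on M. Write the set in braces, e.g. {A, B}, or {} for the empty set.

{A, R}

Variables eligible for adjustment (non-descendants of B, excluding B and M): {A, E, R, W}.
Backdoor paths from B to M:
  P1: B <- W -> A -> M
  P2: B <- W -> T <- M
  P3: B <- E -> A <- W -> T <- M
  P4: B <- E -> A -> M
  P5: B <- R -> M
The empty set is not sufficient: P1 (B <- W -> A -> M) has no collider blocking it and no conditioned non-collider, so it is open.
Try {A, R}:
  P1: blocked at chain node A ∈ conditioning set.
  P2: blocked at collider T (neither it nor any descendant is in the conditioning set).
  P3: blocked at collider T (neither it nor any descendant is in the conditioning set).
  P4: blocked at chain node A ∈ conditioning set.
  P5: blocked at fork node R ∈ conditioning set.
{A, R} contains no descendant of B and blocks every backdoor path.
Every element of {A, R} is needed (dropping A leaves P1 open; dropping R leaves P5 open), so no proper subset is valid.
Among all size-2 subsets of the eligible variables, only {A, R} blocks every backdoor path, so it is the unique smallest valid adjustment set.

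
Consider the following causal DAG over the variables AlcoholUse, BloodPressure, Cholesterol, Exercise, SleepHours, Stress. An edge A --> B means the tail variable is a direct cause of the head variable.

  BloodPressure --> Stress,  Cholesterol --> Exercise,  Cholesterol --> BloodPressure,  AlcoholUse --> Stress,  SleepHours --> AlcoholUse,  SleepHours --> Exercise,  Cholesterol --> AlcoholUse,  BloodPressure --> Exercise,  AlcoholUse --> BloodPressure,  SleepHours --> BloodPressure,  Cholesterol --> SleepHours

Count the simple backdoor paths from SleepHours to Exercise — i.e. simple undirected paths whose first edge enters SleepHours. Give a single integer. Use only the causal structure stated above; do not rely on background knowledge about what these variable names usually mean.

4

A backdoor path from SleepHours to Exercise is any simple undirected path whose first edge points into SleepHours (i.e. leaves SleepHours via a parent).
Parents of SleepHours: {Cholesterol}.
Enumerating:
  P1: SleepHours <- Cholesterol -> AlcoholUse -> BloodPressure -> Exercise
  P2: SleepHours <- Cholesterol -> AlcoholUse -> Stress <- BloodPressure -> Exercise
  P3: SleepHours <- Cholesterol -> BloodPressure -> Exercise
  P4: SleepHours <- Cholesterol -> Exercise
That exhausts the simple backdoor paths. Count: 4.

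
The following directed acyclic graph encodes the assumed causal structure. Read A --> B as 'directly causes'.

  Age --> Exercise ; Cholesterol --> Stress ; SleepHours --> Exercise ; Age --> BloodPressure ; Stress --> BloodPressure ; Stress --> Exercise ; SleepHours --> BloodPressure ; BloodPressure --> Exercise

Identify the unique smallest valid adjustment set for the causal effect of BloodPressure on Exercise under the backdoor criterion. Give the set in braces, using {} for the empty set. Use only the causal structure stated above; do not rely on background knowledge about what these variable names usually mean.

Variables eligible for adjustment (non-descendants of BloodPressure, excluding BloodPressure and Exercise): {Age, Cholesterol, SleepHours, Stress}.
Backdoor paths from BloodPressure to Exercise:
  P1: BloodPressure <- Stress -> Exercise
  P2: BloodPressure <- SleepHours -> Exercise
  P3: BloodPressure <- Age -> Exercise
The empty set is not sufficient: P1 (BloodPressure <- Stress -> Exercise) has no collider blocking it and no conditioned non-collider, so it is open.
Try {Age, SleepHours, Stress}:
  P1: blocked at fork node Stress ∈ conditioning set.
  P2: blocked at fork node SleepHours ∈ conditioning set.
  P3: blocked at fork node Age ∈ conditioning set.
{Age, SleepHours, Stress} contains no descendant of BloodPressure and blocks every backdoor path.
Every element of {Age, SleepHours, Stress} is needed (dropping Age leaves P3 open; dropping SleepHours leaves P2 open; dropping Stress leaves P1 open), so no proper subset is valid.
Among all size-3 subsets of the eligible variables, only {Age, SleepHours, Stress} blocks every backdoor path, so it is the unique smallest valid adjustment set.

{Age, SleepHours, Stress}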